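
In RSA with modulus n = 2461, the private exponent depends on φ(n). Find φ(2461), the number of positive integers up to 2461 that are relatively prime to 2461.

2332

Factor: 2461 = 23 · 107.
φ(2461) = (23−1) · (107−1) = 22 · 106 = 2332.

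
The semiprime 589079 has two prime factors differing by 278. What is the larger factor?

Since p = q + 278, we have 589079 = q(q + 278), so q² + 278q − 589079 = 0.
Discriminant: 278² + 4·589079 = 77284 + 2356316 = 2433600; √2433600 = 1560.
q = (−278 + 1560)/2 = 641, and p = q + 278 = 919.
Check: 641 · 919 = 589079.

919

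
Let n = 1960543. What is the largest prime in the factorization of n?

83

1960543 = 13 · 150811
150811 = 23 · 6557
6557 = 79 · 83
83 is prime.
So 1960543 = 13 · 23 · 79 · 83; the largest prime factor is 83.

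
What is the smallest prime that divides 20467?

97

20467 is odd.
Digit sum 19, not divisible by 3.
Ends in 7: not divisible by 5.
7: 20467 = 7·2923 + 6
11: 20467 = 11·1860 + 7
13: 20467 = 13·1574 + 5
17: 20467 = 17·1203 + 16
19: 20467 = 19·1077 + 4
23: 20467 = 23·889 + 20
29: 20467 = 29·705 + 22
31: 20467 = 31·660 + 7
37: 20467 = 37·553 + 6
41: 20467 = 41·499 + 8
43: 20467 = 43·475 + 42
47: 20467 = 47·435 + 22
53: 20467 = 53·386 + 9
59: 20467 = 59·346 + 53
61: 20467 = 61·335 + 32
67: 20467 = 67·305 + 32
71: 20467 = 71·288 + 19
73: 20467 = 73·280 + 27
79: 20467 = 79·259 + 6
83: 20467 = 83·246 + 49
89: 20467 = 89·229 + 86
97: 20467 = 97·211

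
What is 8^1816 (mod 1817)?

836

8^1 ≡ 8 (mod 1817)
8^2 ≡ 8^2 = 64 ≡ 64 (mod 1817)
8^4 ≡ 64^2 = 4096 ≡ 462 (mod 1817)
8^8 ≡ 462^2 = 213444 ≡ 855 (mod 1817)
8^16 ≡ 855^2 = 731025 ≡ 591 (mod 1817)
8^32 ≡ 591^2 = 349281 ≡ 417 (mod 1817)
8^64 ≡ 417^2 = 173889 ≡ 1274 (mod 1817)
8^128 ≡ 1274^2 = 1623076 ≡ 495 (mod 1817)
8^256 ≡ 495^2 = 245025 ≡ 1547 (mod 1817)
8^512 ≡ 1547^2 = 2393209 ≡ 220 (mod 1817)
8^1024 ≡ 220^2 = 48400 ≡ 1158 (mod 1817)
1816 = 1024 + 512 + 256 + 16 + 8 in binary powers of 2.
So 8^1816 ≡ 1158 · 220 · 1547 · 591 · 855 ≡ 836 (mod 1817).
Since 836 ≠ 1, base 8 is a Fermat witness: 1817 is composite.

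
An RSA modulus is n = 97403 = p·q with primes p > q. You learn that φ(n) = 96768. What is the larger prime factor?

379

φ(n) = (p−1)(q−1) = n − (p+q) + 1, so p + q = 97403 − 96768 + 1 = 636.
p and q are the roots of t² − 636t + 97403 = 0.
Discriminant: 636² − 4·97403 = 404496 − 389612 = 14884; √14884 = 122.
q = (636 − 122)/2 = 257, p = (636 + 122)/2 = 379.
Check: 257 · 379 = 97403.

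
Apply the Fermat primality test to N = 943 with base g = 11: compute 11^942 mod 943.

11^1 ≡ 11 (mod 943)
11^2 ≡ 11^2 = 121 ≡ 121 (mod 943)
11^4 ≡ 121^2 = 14641 ≡ 496 (mod 943)
11^8 ≡ 496^2 = 246016 ≡ 836 (mod 943)
11^16 ≡ 836^2 = 698896 ≡ 133 (mod 943)
11^32 ≡ 133^2 = 17689 ≡ 715 (mod 943)
11^64 ≡ 715^2 = 511225 ≡ 119 (mod 943)
11^128 ≡ 119^2 = 14161 ≡ 16 (mod 943)
11^256 ≡ 16^2 = 256 ≡ 256 (mod 943)
11^512 ≡ 256^2 = 65536 ≡ 469 (mod 943)
942 = 512 + 256 + 128 + 32 + 8 + 4 + 2 in binary powers of 2.
So 11^942 ≡ 469 · 256 · 16 · 715 · 836 · 496 · 121 ≡ 453 (mod 943).
Since 453 ≠ 1, base 11 is a Fermat witness: 943 is composite.

453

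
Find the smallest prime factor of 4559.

4559 is odd.
Digit sum 23, not divisible by 3.
Ends in 9: not divisible by 5.
7: 4559 = 7·651 + 2
11: 4559 = 11·414 + 5
13: 4559 = 13·350 + 9
17: 4559 = 17·268 + 3
19: 4559 = 19·239 + 18
23: 4559 = 23·198 + 5
29: 4559 = 29·157 + 6
31: 4559 = 31·147 + 2
37: 4559 = 37·123 + 8
41: 4559 = 41·111 + 8
43: 4559 = 43·106 + 1
47: 4559 = 47·97

47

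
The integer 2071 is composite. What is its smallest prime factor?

2071 is odd.
Digit sum 10, not divisible by 3.
Ends in 1: not divisible by 5.
7: 2071 = 7·295 + 6
11: 2071 = 11·188 + 3
13: 2071 = 13·159 + 4
17: 2071 = 17·121 + 14
19: 2071 = 19·109

19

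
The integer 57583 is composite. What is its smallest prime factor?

57583 is odd.
Digit sum 28, not divisible by 3.
Ends in 3: not divisible by 5.
7: 57583 = 7·8226 + 1
11: 57583 = 11·5234 + 9
13: 57583 = 13·4429 + 6
17: 57583 = 17·3387 + 4
19: 57583 = 19·3030 + 13
23: 57583 = 23·2503 + 14
29: 57583 = 29·1985 + 18
31: 57583 = 31·1857 + 16
37: 57583 = 37·1556 + 11
41: 57583 = 41·1404 + 19
43: 57583 = 43·1339 + 6
47: 57583 = 47·1225 + 8
53: 57583 = 53·1086 + 25
59: 57583 = 59·975 + 58
61: 57583 = 61·943 + 60
67: 57583 = 67·859 + 30
71: 57583 = 71·811 + 2
73: 57583 = 73·788 + 59
79: 57583 = 79·728 + 71
83: 57583 = 83·693 + 64
89: 57583 = 89·647

89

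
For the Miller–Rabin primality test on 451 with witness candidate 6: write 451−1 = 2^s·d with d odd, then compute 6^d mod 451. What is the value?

219

451 − 1 = 450 = 2^1 · 225, so d = 225.
6^1 ≡ 6 (mod 451)
6^2 ≡ 6^2 = 36 ≡ 36 (mod 451)
6^4 ≡ 36^2 = 1296 ≡ 394 (mod 451)
6^8 ≡ 394^2 = 155236 ≡ 92 (mod 451)
6^16 ≡ 92^2 = 8464 ≡ 346 (mod 451)
6^32 ≡ 346^2 = 119716 ≡ 201 (mod 451)
6^64 ≡ 201^2 = 40401 ≡ 262 (mod 451)
6^128 ≡ 262^2 = 68644 ≡ 92 (mod 451)
225 = 128 + 64 + 32 + 1 in binary powers of 2.
So 6^225 ≡ 92 · 262 · 201 · 6 ≡ 219 (mod 451).
Squaring chain: 219; never reaches −1, so base 6 is a Miller–Rabin witness that 451 is composite.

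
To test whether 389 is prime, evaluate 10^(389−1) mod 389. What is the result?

1

10^1 ≡ 10 (mod 389)
10^2 ≡ 10^2 = 100 ≡ 100 (mod 389)
10^4 ≡ 100^2 = 10000 ≡ 275 (mod 389)
10^8 ≡ 275^2 = 75625 ≡ 159 (mod 389)
10^16 ≡ 159^2 = 25281 ≡ 385 (mod 389)
10^32 ≡ 385^2 = 148225 ≡ 16 (mod 389)
10^64 ≡ 16^2 = 256 ≡ 256 (mod 389)
10^128 ≡ 256^2 = 65536 ≡ 184 (mod 389)
10^256 ≡ 184^2 = 33856 ≡ 13 (mod 389)
388 = 256 + 128 + 4 in binary powers of 2.
So 10^388 ≡ 13 · 184 · 275 ≡ 1 (mod 389).
Since the result is 1, base 10 gives no evidence that 389 is composite.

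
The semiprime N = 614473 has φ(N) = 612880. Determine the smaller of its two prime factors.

φ(n) = (p−1)(q−1) = n − (p+q) + 1, so p + q = 614473 − 612880 + 1 = 1594.
p and q are the roots of t² − 1594t + 614473 = 0.
Discriminant: 1594² − 4·614473 = 2540836 − 2457892 = 82944; √82944 = 288.
q = (1594 − 288)/2 = 653, p = (1594 + 288)/2 = 941.
Check: 653 · 941 = 614473.

653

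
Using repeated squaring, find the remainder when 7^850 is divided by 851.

255

7^1 ≡ 7 (mod 851)
7^2 ≡ 7^2 = 49 ≡ 49 (mod 851)
7^4 ≡ 49^2 = 2401 ≡ 699 (mod 851)
7^8 ≡ 699^2 = 488601 ≡ 127 (mod 851)
7^16 ≡ 127^2 = 16129 ≡ 811 (mod 851)
7^32 ≡ 811^2 = 657721 ≡ 749 (mod 851)
7^64 ≡ 749^2 = 561001 ≡ 192 (mod 851)
7^128 ≡ 192^2 = 36864 ≡ 271 (mod 851)
7^256 ≡ 271^2 = 73441 ≡ 255 (mod 851)
7^512 ≡ 255^2 = 65025 ≡ 349 (mod 851)
850 = 512 + 256 + 64 + 16 + 2 in binary powers of 2.
So 7^850 ≡ 349 · 255 · 192 · 811 · 49 ≡ 255 (mod 851).
Since 255 ≠ 1, base 7 is a Fermat witness: 851 is composite.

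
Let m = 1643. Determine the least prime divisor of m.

31

1643 is odd.
Digit sum 14, not divisible by 3.
Ends in 3: not divisible by 5.
7: 1643 = 7·234 + 5
11: 1643 = 11·149 + 4
13: 1643 = 13·126 + 5
17: 1643 = 17·96 + 11
19: 1643 = 19·86 + 9
23: 1643 = 23·71 + 10
29: 1643 = 29·56 + 19
31: 1643 = 31·53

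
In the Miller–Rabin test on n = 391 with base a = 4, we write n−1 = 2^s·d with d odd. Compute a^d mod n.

391 − 1 = 390 = 2^1 · 195, so d = 195.
4^1 ≡ 4 (mod 391)
4^2 ≡ 4^2 = 16 ≡ 16 (mod 391)
4^4 ≡ 16^2 = 256 ≡ 256 (mod 391)
4^8 ≡ 256^2 = 65536 ≡ 239 (mod 391)
4^16 ≡ 239^2 = 57121 ≡ 35 (mod 391)
4^32 ≡ 35^2 = 1225 ≡ 52 (mod 391)
4^64 ≡ 52^2 = 2704 ≡ 358 (mod 391)
4^128 ≡ 358^2 = 128164 ≡ 307 (mod 391)
195 = 128 + 64 + 2 + 1 in binary powers of 2.
So 4^195 ≡ 307 · 358 · 16 · 4 ≡ 285 (mod 391).
Squaring chain: 285; never reaches −1, so base 4 is a Miller–Rabin witness that 391 is composite.

285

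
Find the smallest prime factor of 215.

215 is odd.
Digit sum 8, not divisible by 3.
Ends in 5: divisible by 5.

5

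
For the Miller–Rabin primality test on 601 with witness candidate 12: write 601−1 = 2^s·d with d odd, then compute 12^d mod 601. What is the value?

601 − 1 = 600 = 2^3 · 75, so d = 75.
12^1 ≡ 12 (mod 601)
12^2 ≡ 12^2 = 144 ≡ 144 (mod 601)
12^4 ≡ 144^2 = 20736 ≡ 302 (mod 601)
12^8 ≡ 302^2 = 91204 ≡ 453 (mod 601)
12^16 ≡ 453^2 = 205209 ≡ 268 (mod 601)
12^32 ≡ 268^2 = 71824 ≡ 305 (mod 601)
12^64 ≡ 305^2 = 93025 ≡ 471 (mod 601)
75 = 64 + 8 + 2 + 1 in binary powers of 2.
So 12^75 ≡ 471 · 453 · 144 · 12 ≡ 1 (mod 601).
Since 12^d ≡ 1 (mod 601), base 12 does not prove 601 composite.

1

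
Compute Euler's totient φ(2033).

1908

Factor: 2033 = 19 · 107.
φ(2033) = (19−1) · (107−1) = 18 · 106 = 1908.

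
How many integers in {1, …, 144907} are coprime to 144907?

Factor: 144907 = 7 · 127 · 163.
φ(144907) = (7−1) · (127−1) · (163−1) = 6 · 126 · 162 = 122472.

122472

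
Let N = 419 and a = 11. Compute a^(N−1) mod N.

11^1 ≡ 11 (mod 419)
11^2 ≡ 11^2 = 121 ≡ 121 (mod 419)
11^4 ≡ 121^2 = 14641 ≡ 395 (mod 419)
11^8 ≡ 395^2 = 156025 ≡ 157 (mod 419)
11^16 ≡ 157^2 = 24649 ≡ 347 (mod 419)
11^32 ≡ 347^2 = 120409 ≡ 156 (mod 419)
11^64 ≡ 156^2 = 24336 ≡ 34 (mod 419)
11^128 ≡ 34^2 = 1156 ≡ 318 (mod 419)
11^256 ≡ 318^2 = 101124 ≡ 145 (mod 419)
418 = 256 + 128 + 32 + 2 in binary powers of 2.
So 11^418 ≡ 145 · 318 · 156 · 121 ≡ 1 (mod 419).
Since the result is 1, base 11 gives no evidence that 419 is composite.

1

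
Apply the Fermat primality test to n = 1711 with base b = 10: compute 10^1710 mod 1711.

10^1 ≡ 10 (mod 1711)
10^2 ≡ 10^2 = 100 ≡ 100 (mod 1711)
10^4 ≡ 100^2 = 10000 ≡ 1445 (mod 1711)
10^8 ≡ 1445^2 = 2088025 ≡ 605 (mod 1711)
10^16 ≡ 605^2 = 366025 ≡ 1582 (mod 1711)
10^32 ≡ 1582^2 = 2502724 ≡ 1242 (mod 1711)
10^64 ≡ 1242^2 = 1542564 ≡ 953 (mod 1711)
10^128 ≡ 953^2 = 908209 ≡ 1379 (mod 1711)
10^256 ≡ 1379^2 = 1901641 ≡ 720 (mod 1711)
10^512 ≡ 720^2 = 518400 ≡ 1678 (mod 1711)
10^1024 ≡ 1678^2 = 2815684 ≡ 1089 (mod 1711)
1710 = 1024 + 512 + 128 + 32 + 8 + 4 + 2 in binary powers of 2.
So 10^1710 ≡ 1089 · 1678 · 1379 · 1242 · 605 · 1445 · 100 ≡ 1115 (mod 1711).
Since 1115 ≠ 1, base 10 is a Fermat witness: 1711 is composite.

1115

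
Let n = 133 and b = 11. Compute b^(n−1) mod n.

11^1 ≡ 11 (mod 133)
11^2 ≡ 11^2 = 121 ≡ 121 (mod 133)
11^4 ≡ 121^2 = 14641 ≡ 11 (mod 133)
11^8 ≡ 11^2 = 121 ≡ 121 (mod 133)
11^16 ≡ 121^2 = 14641 ≡ 11 (mod 133)
11^32 ≡ 11^2 = 121 ≡ 121 (mod 133)
11^64 ≡ 121^2 = 14641 ≡ 11 (mod 133)
11^128 ≡ 11^2 = 121 ≡ 121 (mod 133)
132 = 128 + 4 in binary powers of 2.
So 11^132 ≡ 121 · 11 ≡ 1 (mod 133).
Since the result is 1, base 11 gives no evidence that 133 is composite.

1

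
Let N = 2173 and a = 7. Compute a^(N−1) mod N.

7^1 ≡ 7 (mod 2173)
7^2 ≡ 7^2 = 49 ≡ 49 (mod 2173)
7^4 ≡ 49^2 = 2401 ≡ 228 (mod 2173)
7^8 ≡ 228^2 = 51984 ≡ 2005 (mod 2173)
7^16 ≡ 2005^2 = 4020025 ≡ 2148 (mod 2173)
7^32 ≡ 2148^2 = 4613904 ≡ 625 (mod 2173)
7^64 ≡ 625^2 = 390625 ≡ 1658 (mod 2173)
7^128 ≡ 1658^2 = 2748964 ≡ 119 (mod 2173)
7^256 ≡ 119^2 = 14161 ≡ 1123 (mod 2173)
7^512 ≡ 1123^2 = 1261129 ≡ 789 (mod 2173)
7^1024 ≡ 789^2 = 622521 ≡ 1043 (mod 2173)
7^2048 ≡ 1043^2 = 1087849 ≡ 1349 (mod 2173)
2172 = 2048 + 64 + 32 + 16 + 8 + 4 in binary powers of 2.
So 7^2172 ≡ 1349 · 1658 · 625 · 2148 · 2005 · 228 ≡ 523 (mod 2173).
Since 523 ≠ 1, base 7 is a Fermat witness: 2173 is composite.

523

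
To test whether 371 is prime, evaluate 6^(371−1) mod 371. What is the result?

281

6^1 ≡ 6 (mod 371)
6^2 ≡ 6^2 = 36 ≡ 36 (mod 371)
6^4 ≡ 36^2 = 1296 ≡ 183 (mod 371)
6^8 ≡ 183^2 = 33489 ≡ 99 (mod 371)
6^16 ≡ 99^2 = 9801 ≡ 155 (mod 371)
6^32 ≡ 155^2 = 24025 ≡ 281 (mod 371)
6^64 ≡ 281^2 = 78961 ≡ 309 (mod 371)
6^128 ≡ 309^2 = 95481 ≡ 134 (mod 371)
6^256 ≡ 134^2 = 17956 ≡ 148 (mod 371)
370 = 256 + 64 + 32 + 16 + 2 in binary powers of 2.
So 6^370 ≡ 148 · 309 · 281 · 155 · 36 ≡ 281 (mod 371).
Since 281 ≠ 1, base 6 is a Fermat witness: 371 is composite.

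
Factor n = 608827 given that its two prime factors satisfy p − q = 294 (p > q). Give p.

941

Since p = q + 294, we have 608827 = q(q + 294), so q² + 294q − 608827 = 0.
Discriminant: 294² + 4·608827 = 86436 + 2435308 = 2521744; √2521744 = 1588.
q = (−294 + 1588)/2 = 647, and p = q + 294 = 941.
Check: 647 · 941 = 608827.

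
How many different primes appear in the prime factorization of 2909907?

2909907 = 3^2 · 323323
323323 = 7 · 46189
46189 = 11 · 4199
4199 = 13 · 323
323 = 17 · 19
2909907 = 3^2 · 7 · 11 · 13 · 17 · 19, which has 6 distinct prime factors.

6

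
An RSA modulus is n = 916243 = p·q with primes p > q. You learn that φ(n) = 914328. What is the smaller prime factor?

φ(n) = (p−1)(q−1) = n − (p+q) + 1, so p + q = 916243 − 914328 + 1 = 1916.
p and q are the roots of t² − 1916t + 916243 = 0.
Discriminant: 1916² − 4·916243 = 3671056 − 3664972 = 6084; √6084 = 78.
q = (1916 − 78)/2 = 919, p = (1916 + 78)/2 = 997.
Check: 919 · 997 = 916243.

919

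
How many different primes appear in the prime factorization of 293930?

6

293930 = 2 · 146965
146965 = 5 · 29393
29393 = 7 · 4199
4199 = 13 · 323
323 = 17 · 19
293930 = 2 · 5 · 7 · 13 · 17 · 19, which has 6 distinct prime factors.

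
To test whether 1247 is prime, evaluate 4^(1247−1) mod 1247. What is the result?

4^1 ≡ 4 (mod 1247)
4^2 ≡ 4^2 = 16 ≡ 16 (mod 1247)
4^4 ≡ 16^2 = 256 ≡ 256 (mod 1247)
4^8 ≡ 256^2 = 65536 ≡ 692 (mod 1247)
4^16 ≡ 692^2 = 478864 ≡ 16 (mod 1247)
4^32 ≡ 16^2 = 256 ≡ 256 (mod 1247)
4^64 ≡ 256^2 = 65536 ≡ 692 (mod 1247)
4^128 ≡ 692^2 = 478864 ≡ 16 (mod 1247)
4^256 ≡ 16^2 = 256 ≡ 256 (mod 1247)
4^512 ≡ 256^2 = 65536 ≡ 692 (mod 1247)
4^1024 ≡ 692^2 = 478864 ≡ 16 (mod 1247)
1246 = 1024 + 128 + 64 + 16 + 8 + 4 + 2 in binary powers of 2.
So 4^1246 ≡ 16 · 16 · 692 · 16 · 692 · 256 · 16 ≡ 1 (mod 1247).
Since the result is 1, base 4 gives no evidence that 1247 is composite.

1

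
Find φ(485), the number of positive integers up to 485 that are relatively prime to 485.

Factor: 485 = 5 · 97.
φ(485) = (5−1) · (97−1) = 4 · 96 = 384.

384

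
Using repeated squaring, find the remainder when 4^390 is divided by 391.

288

4^1 ≡ 4 (mod 391)
4^2 ≡ 4^2 = 16 ≡ 16 (mod 391)
4^4 ≡ 16^2 = 256 ≡ 256 (mod 391)
4^8 ≡ 256^2 = 65536 ≡ 239 (mod 391)
4^16 ≡ 239^2 = 57121 ≡ 35 (mod 391)
4^32 ≡ 35^2 = 1225 ≡ 52 (mod 391)
4^64 ≡ 52^2 = 2704 ≡ 358 (mod 391)
4^128 ≡ 358^2 = 128164 ≡ 307 (mod 391)
4^256 ≡ 307^2 = 94249 ≡ 18 (mod 391)
390 = 256 + 128 + 4 + 2 in binary powers of 2.
So 4^390 ≡ 18 · 307 · 256 · 16 ≡ 288 (mod 391).
Since 288 ≠ 1, base 4 is a Fermat witness: 391 is composite.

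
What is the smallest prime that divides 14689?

37

14689 is odd.
Digit sum 28, not divisible by 3.
Ends in 9: not divisible by 5.
7: 14689 = 7·2098 + 3
11: 14689 = 11·1335 + 4
13: 14689 = 13·1129 + 12
17: 14689 = 17·864 + 1
19: 14689 = 19·773 + 2
23: 14689 = 23·638 + 15
29: 14689 = 29·506 + 15
31: 14689 = 31·473 + 26
37: 14689 = 37·397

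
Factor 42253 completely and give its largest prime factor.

47

42253 = 29 · 1457
1457 = 31 · 47
47 is prime.
So 42253 = 29 · 31 · 47; the largest prime factor is 47.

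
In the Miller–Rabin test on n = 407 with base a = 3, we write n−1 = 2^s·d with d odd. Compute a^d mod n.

407 − 1 = 406 = 2^1 · 203, so d = 203.
3^1 ≡ 3 (mod 407)
3^2 ≡ 3^2 = 9 ≡ 9 (mod 407)
3^4 ≡ 9^2 = 81 ≡ 81 (mod 407)
3^8 ≡ 81^2 = 6561 ≡ 49 (mod 407)
3^16 ≡ 49^2 = 2401 ≡ 366 (mod 407)
3^32 ≡ 366^2 = 133956 ≡ 53 (mod 407)
3^64 ≡ 53^2 = 2809 ≡ 367 (mod 407)
3^128 ≡ 367^2 = 134689 ≡ 379 (mod 407)
203 = 128 + 64 + 8 + 2 + 1 in binary powers of 2.
So 3^203 ≡ 379 · 367 · 49 · 9 · 3 ≡ 280 (mod 407).
Squaring chain: 280; never reaches −1, so base 3 is a Miller–Rabin witness that 407 is composite.

280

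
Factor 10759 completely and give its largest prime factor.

53

10759 = 7 · 1537
1537 = 29 · 53
53 is prime.
So 10759 = 7 · 29 · 53; the largest prime factor is 53.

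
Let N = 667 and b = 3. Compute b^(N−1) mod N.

660

3^1 ≡ 3 (mod 667)
3^2 ≡ 3^2 = 9 ≡ 9 (mod 667)
3^4 ≡ 9^2 = 81 ≡ 81 (mod 667)
3^8 ≡ 81^2 = 6561 ≡ 558 (mod 667)
3^16 ≡ 558^2 = 311364 ≡ 542 (mod 667)
3^32 ≡ 542^2 = 293764 ≡ 284 (mod 667)
3^64 ≡ 284^2 = 80656 ≡ 616 (mod 667)
3^128 ≡ 616^2 = 379456 ≡ 600 (mod 667)
3^256 ≡ 600^2 = 360000 ≡ 487 (mod 667)
3^512 ≡ 487^2 = 237169 ≡ 384 (mod 667)
666 = 512 + 128 + 16 + 8 + 2 in binary powers of 2.
So 3^666 ≡ 384 · 600 · 542 · 558 · 9 ≡ 660 (mod 667).
Since 660 ≠ 1, base 3 is a Fermat witness: 667 is composite.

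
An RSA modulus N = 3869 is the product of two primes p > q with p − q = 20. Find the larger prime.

Since p = q + 20, we have 3869 = q(q + 20), so q² + 20q − 3869 = 0.
Discriminant: 20² + 4·3869 = 400 + 15476 = 15876; √15876 = 126.
q = (−20 + 126)/2 = 53, and p = q + 20 = 73.
Check: 53 · 73 = 3869.

73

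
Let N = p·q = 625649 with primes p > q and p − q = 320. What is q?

Since p = q + 320, we have 625649 = q(q + 320), so q² + 320q − 625649 = 0.
Discriminant: 320² + 4·625649 = 102400 + 2502596 = 2604996; √2604996 = 1614.
q = (−320 + 1614)/2 = 647, and p = q + 320 = 967.
Check: 647 · 967 = 625649.

647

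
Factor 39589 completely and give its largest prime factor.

39589 = 11 · 3599
3599 = 59 · 61
61 is prime.
So 39589 = 11 · 59 · 61; the largest prime factor is 61.

61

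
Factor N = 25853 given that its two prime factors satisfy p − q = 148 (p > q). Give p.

Since p = q + 148, we have 25853 = q(q + 148), so q² + 148q − 25853 = 0.
Discriminant: 148² + 4·25853 = 21904 + 103412 = 125316; √125316 = 354.
q = (−148 + 354)/2 = 103, and p = q + 148 = 251.
Check: 103 · 251 = 25853.

251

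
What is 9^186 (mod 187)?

64

9^1 ≡ 9 (mod 187)
9^2 ≡ 9^2 = 81 ≡ 81 (mod 187)
9^4 ≡ 81^2 = 6561 ≡ 16 (mod 187)
9^8 ≡ 16^2 = 256 ≡ 69 (mod 187)
9^16 ≡ 69^2 = 4761 ≡ 86 (mod 187)
9^32 ≡ 86^2 = 7396 ≡ 103 (mod 187)
9^64 ≡ 103^2 = 10609 ≡ 137 (mod 187)
9^128 ≡ 137^2 = 18769 ≡ 69 (mod 187)
186 = 128 + 32 + 16 + 8 + 2 in binary powers of 2.
So 9^186 ≡ 69 · 103 · 86 · 69 · 81 ≡ 64 (mod 187).
Since 64 ≠ 1, base 9 is a Fermat witness: 187 is composite.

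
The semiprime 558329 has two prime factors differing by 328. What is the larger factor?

Since p = q + 328, we have 558329 = q(q + 328), so q² + 328q − 558329 = 0.
Discriminant: 328² + 4·558329 = 107584 + 2233316 = 2340900; √2340900 = 1530.
q = (−328 + 1530)/2 = 601, and p = q + 328 = 929.
Check: 601 · 929 = 558329.

929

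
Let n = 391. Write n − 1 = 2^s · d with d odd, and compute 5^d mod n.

329

391 − 1 = 390 = 2^1 · 195, so d = 195.
5^1 ≡ 5 (mod 391)
5^2 ≡ 5^2 = 25 ≡ 25 (mod 391)
5^4 ≡ 25^2 = 625 ≡ 234 (mod 391)
5^8 ≡ 234^2 = 54756 ≡ 16 (mod 391)
5^16 ≡ 16^2 = 256 ≡ 256 (mod 391)
5^32 ≡ 256^2 = 65536 ≡ 239 (mod 391)
5^64 ≡ 239^2 = 57121 ≡ 35 (mod 391)
5^128 ≡ 35^2 = 1225 ≡ 52 (mod 391)
195 = 128 + 64 + 2 + 1 in binary powers of 2.
So 5^195 ≡ 52 · 35 · 25 · 5 ≡ 329 (mod 391).
Squaring chain: 329; never reaches −1, so base 5 is a Miller–Rabin witness that 391 is composite.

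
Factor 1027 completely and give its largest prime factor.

1027 = 13 · 79
79 is prime.
So 1027 = 13 · 79; the largest prime factor is 79.

79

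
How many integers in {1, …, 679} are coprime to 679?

Factor: 679 = 7 · 97.
φ(679) = (7−1) · (97−1) = 6 · 96 = 576.

576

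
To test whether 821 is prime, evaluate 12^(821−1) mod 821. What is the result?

1

12^1 ≡ 12 (mod 821)
12^2 ≡ 12^2 = 144 ≡ 144 (mod 821)
12^4 ≡ 144^2 = 20736 ≡ 211 (mod 821)
12^8 ≡ 211^2 = 44521 ≡ 187 (mod 821)
12^16 ≡ 187^2 = 34969 ≡ 487 (mod 821)
12^32 ≡ 487^2 = 237169 ≡ 721 (mod 821)
12^64 ≡ 721^2 = 519841 ≡ 148 (mod 821)
12^128 ≡ 148^2 = 21904 ≡ 558 (mod 821)
12^256 ≡ 558^2 = 311364 ≡ 205 (mod 821)
12^512 ≡ 205^2 = 42025 ≡ 154 (mod 821)
820 = 512 + 256 + 32 + 16 + 4 in binary powers of 2.
So 12^820 ≡ 154 · 205 · 721 · 487 · 211 ≡ 1 (mod 821).
Since the result is 1, base 12 gives no evidence that 821 is composite.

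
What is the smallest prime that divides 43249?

61

43249 is odd.
Digit sum 22, not divisible by 3.
Ends in 9: not divisible by 5.
7: 43249 = 7·6178 + 3
11: 43249 = 11·3931 + 8
13: 43249 = 13·3326 + 11
17: 43249 = 17·2544 + 1
19: 43249 = 19·2276 + 5
23: 43249 = 23·1880 + 9
29: 43249 = 29·1491 + 10
31: 43249 = 31·1395 + 4
37: 43249 = 37·1168 + 33
41: 43249 = 41·1054 + 35
43: 43249 = 43·1005 + 34
47: 43249 = 47·920 + 9
53: 43249 = 53·816 + 1
59: 43249 = 59·733 + 2
61: 43249 = 61·709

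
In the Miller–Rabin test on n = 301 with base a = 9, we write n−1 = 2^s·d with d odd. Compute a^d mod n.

301 − 1 = 300 = 2^2 · 75, so d = 75.
9^1 ≡ 9 (mod 301)
9^2 ≡ 9^2 = 81 ≡ 81 (mod 301)
9^4 ≡ 81^2 = 6561 ≡ 240 (mod 301)
9^8 ≡ 240^2 = 57600 ≡ 109 (mod 301)
9^16 ≡ 109^2 = 11881 ≡ 142 (mod 301)
9^32 ≡ 142^2 = 20164 ≡ 298 (mod 301)
9^64 ≡ 298^2 = 88804 ≡ 9 (mod 301)
75 = 64 + 8 + 2 + 1 in binary powers of 2.
So 9^75 ≡ 9 · 109 · 81 · 9 ≡ 274 (mod 301).
Squaring chain: 274 → 127; never reaches −1, so base 9 is a Miller–Rabin witness that 301 is composite.

274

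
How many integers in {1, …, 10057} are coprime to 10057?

9856

Factor: 10057 = 89 · 113.
φ(10057) = (89−1) · (113−1) = 88 · 112 = 9856.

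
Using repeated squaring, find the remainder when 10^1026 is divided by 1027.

10^1 ≡ 10 (mod 1027)
10^2 ≡ 10^2 = 100 ≡ 100 (mod 1027)
10^4 ≡ 100^2 = 10000 ≡ 757 (mod 1027)
10^8 ≡ 757^2 = 573049 ≡ 1010 (mod 1027)
10^16 ≡ 1010^2 = 1020100 ≡ 289 (mod 1027)
10^32 ≡ 289^2 = 83521 ≡ 334 (mod 1027)
10^64 ≡ 334^2 = 111556 ≡ 640 (mod 1027)
10^128 ≡ 640^2 = 409600 ≡ 854 (mod 1027)
10^256 ≡ 854^2 = 729316 ≡ 146 (mod 1027)
10^512 ≡ 146^2 = 21316 ≡ 776 (mod 1027)
10^1024 ≡ 776^2 = 602176 ≡ 354 (mod 1027)
1026 = 1024 + 2 in binary powers of 2.
So 10^1026 ≡ 354 · 100 ≡ 482 (mod 1027).
Since 482 ≠ 1, base 10 is a Fermat witness: 1027 is composite.

482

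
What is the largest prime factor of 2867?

61

2867 = 47 · 61
61 is prime.
So 2867 = 47 · 61; the largest prime factor is 61.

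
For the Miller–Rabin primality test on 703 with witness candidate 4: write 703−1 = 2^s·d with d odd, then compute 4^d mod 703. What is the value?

628

703 − 1 = 702 = 2^1 · 351, so d = 351.
4^1 ≡ 4 (mod 703)
4^2 ≡ 4^2 = 16 ≡ 16 (mod 703)
4^4 ≡ 16^2 = 256 ≡ 256 (mod 703)
4^8 ≡ 256^2 = 65536 ≡ 157 (mod 703)
4^16 ≡ 157^2 = 24649 ≡ 44 (mod 703)
4^32 ≡ 44^2 = 1936 ≡ 530 (mod 703)
4^64 ≡ 530^2 = 280900 ≡ 403 (mod 703)
4^128 ≡ 403^2 = 162409 ≡ 16 (mod 703)
4^256 ≡ 16^2 = 256 ≡ 256 (mod 703)
351 = 256 + 64 + 16 + 8 + 4 + 2 + 1 in binary powers of 2.
So 4^351 ≡ 256 · 403 · 44 · 157 · 256 · 16 · 4 ≡ 628 (mod 703).
Squaring chain: 628; never reaches −1, so base 4 is a Miller–Rabin witness that 703 is composite.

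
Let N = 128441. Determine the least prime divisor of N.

29

128441 is odd.
Digit sum 20, not divisible by 3.
Ends in 1: not divisible by 5.
7: 128441 = 7·18348 + 5
11: 128441 = 11·11676 + 5
13: 128441 = 13·9880 + 1
17: 128441 = 17·7555 + 6
19: 128441 = 19·6760 + 1
23: 128441 = 23·5584 + 9
29: 128441 = 29·4429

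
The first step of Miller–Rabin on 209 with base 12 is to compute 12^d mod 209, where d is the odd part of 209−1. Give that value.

209 − 1 = 208 = 2^4 · 13, so d = 13.
12^1 ≡ 12 (mod 209)
12^2 ≡ 12^2 = 144 ≡ 144 (mod 209)
12^4 ≡ 144^2 = 20736 ≡ 45 (mod 209)
12^8 ≡ 45^2 = 2025 ≡ 144 (mod 209)
13 = 8 + 4 + 1 in binary powers of 2.
So 12^13 ≡ 144 · 45 · 12 ≡ 12 (mod 209).
Squaring chain: 12 → 144 → 45 → 144; never reaches −1, so base 12 is a Miller–Rabin witness that 209 is composite.

12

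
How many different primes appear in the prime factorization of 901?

901 = 17 · 53
901 = 17 · 53, which has 2 distinct prime factors.

2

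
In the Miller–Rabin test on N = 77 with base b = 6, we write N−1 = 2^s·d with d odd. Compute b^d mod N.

77 − 1 = 76 = 2^2 · 19, so d = 19.
6^1 ≡ 6 (mod 77)
6^2 ≡ 6^2 = 36 ≡ 36 (mod 77)
6^4 ≡ 36^2 = 1296 ≡ 64 (mod 77)
6^8 ≡ 64^2 = 4096 ≡ 15 (mod 77)
6^16 ≡ 15^2 = 225 ≡ 71 (mod 77)
19 = 16 + 2 + 1 in binary powers of 2.
So 6^19 ≡ 71 · 36 · 6 ≡ 13 (mod 77).
Squaring chain: 13 → 15; never reaches −1, so base 6 is a Miller–Rabin witness that 77 is composite.

13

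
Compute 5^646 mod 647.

5^1 ≡ 5 (mod 647)
5^2 ≡ 5^2 = 25 ≡ 25 (mod 647)
5^4 ≡ 25^2 = 625 ≡ 625 (mod 647)
5^8 ≡ 625^2 = 390625 ≡ 484 (mod 647)
5^16 ≡ 484^2 = 234256 ≡ 42 (mod 647)
5^32 ≡ 42^2 = 1764 ≡ 470 (mod 647)
5^64 ≡ 470^2 = 220900 ≡ 273 (mod 647)
5^128 ≡ 273^2 = 74529 ≡ 124 (mod 647)
5^256 ≡ 124^2 = 15376 ≡ 495 (mod 647)
5^512 ≡ 495^2 = 245025 ≡ 459 (mod 647)
646 = 512 + 128 + 4 + 2 in binary powers of 2.
So 5^646 ≡ 459 · 124 · 625 · 25 ≡ 1 (mod 647).
Since the result is 1, base 5 gives no evidence that 647 is composite.

1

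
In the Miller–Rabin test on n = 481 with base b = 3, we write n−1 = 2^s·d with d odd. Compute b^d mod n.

196

481 − 1 = 480 = 2^5 · 15, so d = 15.
3^1 ≡ 3 (mod 481)
3^2 ≡ 3^2 = 9 ≡ 9 (mod 481)
3^4 ≡ 9^2 = 81 ≡ 81 (mod 481)
3^8 ≡ 81^2 = 6561 ≡ 308 (mod 481)
15 = 8 + 4 + 2 + 1 in binary powers of 2.
So 3^15 ≡ 308 · 81 · 9 · 3 ≡ 196 (mod 481).
Squaring chain: 196 → 417 → 248 → 417 → 248; never reaches −1, so base 3 is a Miller–Rabin witness that 481 is composite.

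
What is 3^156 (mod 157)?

1

3^1 ≡ 3 (mod 157)
3^2 ≡ 3^2 = 9 ≡ 9 (mod 157)
3^4 ≡ 9^2 = 81 ≡ 81 (mod 157)
3^8 ≡ 81^2 = 6561 ≡ 124 (mod 157)
3^16 ≡ 124^2 = 15376 ≡ 147 (mod 157)
3^32 ≡ 147^2 = 21609 ≡ 100 (mod 157)
3^64 ≡ 100^2 = 10000 ≡ 109 (mod 157)
3^128 ≡ 109^2 = 11881 ≡ 106 (mod 157)
156 = 128 + 16 + 8 + 4 in binary powers of 2.
So 3^156 ≡ 106 · 147 · 124 · 81 ≡ 1 (mod 157).
Since the result is 1, base 3 gives no evidence that 157 is composite.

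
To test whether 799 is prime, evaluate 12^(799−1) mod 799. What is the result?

12^1 ≡ 12 (mod 799)
12^2 ≡ 12^2 = 144 ≡ 144 (mod 799)
12^4 ≡ 144^2 = 20736 ≡ 761 (mod 799)
12^8 ≡ 761^2 = 579121 ≡ 645 (mod 799)
12^16 ≡ 645^2 = 416025 ≡ 545 (mod 799)
12^32 ≡ 545^2 = 297025 ≡ 596 (mod 799)
12^64 ≡ 596^2 = 355216 ≡ 460 (mod 799)
12^128 ≡ 460^2 = 211600 ≡ 664 (mod 799)
12^256 ≡ 664^2 = 440896 ≡ 647 (mod 799)
12^512 ≡ 647^2 = 418609 ≡ 732 (mod 799)
798 = 512 + 256 + 16 + 8 + 4 + 2 in binary powers of 2.
So 12^798 ≡ 732 · 647 · 545 · 645 · 761 · 144 ≡ 780 (mod 799).
Since 780 ≠ 1, base 12 is a Fermat witness: 799 is composite.

780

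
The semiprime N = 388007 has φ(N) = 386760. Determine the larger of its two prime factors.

661

φ(n) = (p−1)(q−1) = n − (p+q) + 1, so p + q = 388007 − 386760 + 1 = 1248.
p and q are the roots of t² − 1248t + 388007 = 0.
Discriminant: 1248² − 4·388007 = 1557504 − 1552028 = 5476; √5476 = 74.
q = (1248 − 74)/2 = 587, p = (1248 + 74)/2 = 661.
Check: 587 · 661 = 388007.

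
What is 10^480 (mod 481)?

1

10^1 ≡ 10 (mod 481)
10^2 ≡ 10^2 = 100 ≡ 100 (mod 481)
10^4 ≡ 100^2 = 10000 ≡ 380 (mod 481)
10^8 ≡ 380^2 = 144400 ≡ 100 (mod 481)
10^16 ≡ 100^2 = 10000 ≡ 380 (mod 481)
10^32 ≡ 380^2 = 144400 ≡ 100 (mod 481)
10^64 ≡ 100^2 = 10000 ≡ 380 (mod 481)
10^128 ≡ 380^2 = 144400 ≡ 100 (mod 481)
10^256 ≡ 100^2 = 10000 ≡ 380 (mod 481)
480 = 256 + 128 + 64 + 32 in binary powers of 2.
So 10^480 ≡ 380 · 100 · 380 · 100 ≡ 1 (mod 481).
Since the result is 1, base 10 gives no evidence that 481 is composite.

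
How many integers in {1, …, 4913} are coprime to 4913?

4624

Factor: 4913 = 17^3.
φ(4913) = 17^2·(17−1) = 4624.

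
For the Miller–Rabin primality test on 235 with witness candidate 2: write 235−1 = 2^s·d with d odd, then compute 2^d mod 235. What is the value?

192

235 − 1 = 234 = 2^1 · 117, so d = 117.
2^1 ≡ 2 (mod 235)
2^2 ≡ 2^2 = 4 ≡ 4 (mod 235)
2^4 ≡ 4^2 = 16 ≡ 16 (mod 235)
2^8 ≡ 16^2 = 256 ≡ 21 (mod 235)
2^16 ≡ 21^2 = 441 ≡ 206 (mod 235)
2^32 ≡ 206^2 = 42436 ≡ 136 (mod 235)
2^64 ≡ 136^2 = 18496 ≡ 166 (mod 235)
117 = 64 + 32 + 16 + 4 + 1 in binary powers of 2.
So 2^117 ≡ 166 · 136 · 206 · 16 · 2 ≡ 192 (mod 235).
Squaring chain: 192; never reaches −1, so base 2 is a Miller–Rabin witness that 235 is composite.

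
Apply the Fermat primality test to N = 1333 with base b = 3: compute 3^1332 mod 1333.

1000

3^1 ≡ 3 (mod 1333)
3^2 ≡ 3^2 = 9 ≡ 9 (mod 1333)
3^4 ≡ 9^2 = 81 ≡ 81 (mod 1333)
3^8 ≡ 81^2 = 6561 ≡ 1229 (mod 1333)
3^16 ≡ 1229^2 = 1510441 ≡ 152 (mod 1333)
3^32 ≡ 152^2 = 23104 ≡ 443 (mod 1333)
3^64 ≡ 443^2 = 196249 ≡ 298 (mod 1333)
3^128 ≡ 298^2 = 88804 ≡ 826 (mod 1333)
3^256 ≡ 826^2 = 682276 ≡ 1113 (mod 1333)
3^512 ≡ 1113^2 = 1238769 ≡ 412 (mod 1333)
3^1024 ≡ 412^2 = 169744 ≡ 453 (mod 1333)
1332 = 1024 + 256 + 32 + 16 + 4 in binary powers of 2.
So 3^1332 ≡ 453 · 1113 · 443 · 152 · 81 ≡ 1000 (mod 1333).
Since 1000 ≠ 1, base 3 is a Fermat witness: 1333 is composite.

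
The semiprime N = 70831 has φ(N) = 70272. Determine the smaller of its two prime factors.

193

φ(n) = (p−1)(q−1) = n − (p+q) + 1, so p + q = 70831 − 70272 + 1 = 560.
p and q are the roots of t² − 560t + 70831 = 0.
Discriminant: 560² − 4·70831 = 313600 − 283324 = 30276; √30276 = 174.
q = (560 − 174)/2 = 193, p = (560 + 174)/2 = 367.
Check: 193 · 367 = 70831.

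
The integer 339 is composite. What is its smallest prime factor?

339 is odd.
Digit sum 15, divisible by 3.

3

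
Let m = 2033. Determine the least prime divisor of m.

2033 is odd.
Digit sum 8, not divisible by 3.
Ends in 3: not divisible by 5.
7: 2033 = 7·290 + 3
11: 2033 = 11·184 + 9
13: 2033 = 13·156 + 5
17: 2033 = 17·119 + 10
19: 2033 = 19·107

19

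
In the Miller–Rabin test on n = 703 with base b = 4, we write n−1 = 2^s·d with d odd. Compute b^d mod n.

628

703 − 1 = 702 = 2^1 · 351, so d = 351.
4^1 ≡ 4 (mod 703)
4^2 ≡ 4^2 = 16 ≡ 16 (mod 703)
4^4 ≡ 16^2 = 256 ≡ 256 (mod 703)
4^8 ≡ 256^2 = 65536 ≡ 157 (mod 703)
4^16 ≡ 157^2 = 24649 ≡ 44 (mod 703)
4^32 ≡ 44^2 = 1936 ≡ 530 (mod 703)
4^64 ≡ 530^2 = 280900 ≡ 403 (mod 703)
4^128 ≡ 403^2 = 162409 ≡ 16 (mod 703)
4^256 ≡ 16^2 = 256 ≡ 256 (mod 703)
351 = 256 + 64 + 16 + 8 + 4 + 2 + 1 in binary powers of 2.
So 4^351 ≡ 256 · 403 · 44 · 157 · 256 · 16 · 4 ≡ 628 (mod 703).
Squaring chain: 628; never reaches −1, so base 4 is a Miller–Rabin witness that 703 is composite.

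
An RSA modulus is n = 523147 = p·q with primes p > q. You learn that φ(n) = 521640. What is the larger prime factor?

967

φ(n) = (p−1)(q−1) = n − (p+q) + 1, so p + q = 523147 − 521640 + 1 = 1508.
p and q are the roots of t² − 1508t + 523147 = 0.
Discriminant: 1508² − 4·523147 = 2274064 − 2092588 = 181476; √181476 = 426.
q = (1508 − 426)/2 = 541, p = (1508 + 426)/2 = 967.
Check: 541 · 967 = 523147.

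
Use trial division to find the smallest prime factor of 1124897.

31

1124897 is odd.
Digit sum 32, not divisible by 3.
Ends in 7: not divisible by 5.
7: 1124897 = 7·160699 + 4
11: 1124897 = 11·102263 + 4
13: 1124897 = 13·86530 + 7
17: 1124897 = 17·66170 + 7
19: 1124897 = 19·59205 + 2
23: 1124897 = 23·48908 + 13
29: 1124897 = 29·38789 + 16
31: 1124897 = 31·36287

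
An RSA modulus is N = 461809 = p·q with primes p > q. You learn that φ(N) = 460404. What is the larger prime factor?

φ(n) = (p−1)(q−1) = n − (p+q) + 1, so p + q = 461809 − 460404 + 1 = 1406.
p and q are the roots of t² − 1406t + 461809 = 0.
Discriminant: 1406² − 4·461809 = 1976836 − 1847236 = 129600; √129600 = 360.
q = (1406 − 360)/2 = 523, p = (1406 + 360)/2 = 883.
Check: 523 · 883 = 461809.

883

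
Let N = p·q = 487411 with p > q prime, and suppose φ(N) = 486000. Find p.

811

φ(n) = (p−1)(q−1) = n − (p+q) + 1, so p + q = 487411 − 486000 + 1 = 1412.
p and q are the roots of t² − 1412t + 487411 = 0.
Discriminant: 1412² − 4·487411 = 1993744 − 1949644 = 44100; √44100 = 210.
q = (1412 − 210)/2 = 601, p = (1412 + 210)/2 = 811.
Check: 601 · 811 = 487411.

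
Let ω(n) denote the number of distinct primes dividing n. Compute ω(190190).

190190 = 2 · 95095
95095 = 5 · 19019
19019 = 7 · 2717
2717 = 11 · 247
247 = 13 · 19
190190 = 2 · 5 · 7 · 11 · 13 · 19, which has 6 distinct prime factors.

6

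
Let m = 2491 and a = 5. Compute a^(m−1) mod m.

726

5^1 ≡ 5 (mod 2491)
5^2 ≡ 5^2 = 25 ≡ 25 (mod 2491)
5^4 ≡ 25^2 = 625 ≡ 625 (mod 2491)
5^8 ≡ 625^2 = 390625 ≡ 2029 (mod 2491)
5^16 ≡ 2029^2 = 4116841 ≡ 1709 (mod 2491)
5^32 ≡ 1709^2 = 2920681 ≡ 1229 (mod 2491)
5^64 ≡ 1229^2 = 1510441 ≡ 895 (mod 2491)
5^128 ≡ 895^2 = 801025 ≡ 1414 (mod 2491)
5^256 ≡ 1414^2 = 1999396 ≡ 1614 (mod 2491)
5^512 ≡ 1614^2 = 2604996 ≡ 1901 (mod 2491)
5^1024 ≡ 1901^2 = 3613801 ≡ 1851 (mod 2491)
5^2048 ≡ 1851^2 = 3426201 ≡ 1076 (mod 2491)
2490 = 2048 + 256 + 128 + 32 + 16 + 8 + 2 in binary powers of 2.
So 5^2490 ≡ 1076 · 1614 · 1414 · 1229 · 1709 · 2029 · 25 ≡ 726 (mod 2491).
Since 726 ≠ 1, base 5 is a Fermat witness: 2491 is composite.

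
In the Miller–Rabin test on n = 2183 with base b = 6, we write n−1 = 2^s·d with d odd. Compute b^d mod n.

2183 − 1 = 2182 = 2^1 · 1091, so d = 1091.
6^1 ≡ 6 (mod 2183)
6^2 ≡ 6^2 = 36 ≡ 36 (mod 2183)
6^4 ≡ 36^2 = 1296 ≡ 1296 (mod 2183)
6^8 ≡ 1296^2 = 1679616 ≡ 889 (mod 2183)
6^16 ≡ 889^2 = 790321 ≡ 75 (mod 2183)
6^32 ≡ 75^2 = 5625 ≡ 1259 (mod 2183)
6^64 ≡ 1259^2 = 1585081 ≡ 223 (mod 2183)
6^128 ≡ 223^2 = 49729 ≡ 1703 (mod 2183)
6^256 ≡ 1703^2 = 2900209 ≡ 1185 (mod 2183)
6^512 ≡ 1185^2 = 1404225 ≡ 556 (mod 2183)
6^1024 ≡ 556^2 = 309136 ≡ 1333 (mod 2183)
1091 = 1024 + 64 + 2 + 1 in binary powers of 2.
So 6^1091 ≡ 1333 · 223 · 36 · 6 ≡ 1548 (mod 2183).
Squaring chain: 1548; never reaches −1, so base 6 is a Miller–Rabin witness that 2183 is composite.

1548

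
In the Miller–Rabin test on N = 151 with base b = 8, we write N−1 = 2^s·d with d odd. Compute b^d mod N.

1

151 − 1 = 150 = 2^1 · 75, so d = 75.
8^1 ≡ 8 (mod 151)
8^2 ≡ 8^2 = 64 ≡ 64 (mod 151)
8^4 ≡ 64^2 = 4096 ≡ 19 (mod 151)
8^8 ≡ 19^2 = 361 ≡ 59 (mod 151)
8^16 ≡ 59^2 = 3481 ≡ 8 (mod 151)
8^32 ≡ 8^2 = 64 ≡ 64 (mod 151)
8^64 ≡ 64^2 = 4096 ≡ 19 (mod 151)
75 = 64 + 8 + 2 + 1 in binary powers of 2.
So 8^75 ≡ 19 · 59 · 64 · 8 ≡ 1 (mod 151).
Since 8^d ≡ 1 (mod 151), base 8 does not prove 151 composite.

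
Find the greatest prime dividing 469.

469 = 7 · 67
67 is prime.
So 469 = 7 · 67; the largest prime factor is 67.

67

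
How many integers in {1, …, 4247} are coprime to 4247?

Factor: 4247 = 31 · 137.
φ(4247) = (31−1) · (137−1) = 30 · 136 = 4080.

4080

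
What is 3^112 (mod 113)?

3^1 ≡ 3 (mod 113)
3^2 ≡ 3^2 = 9 ≡ 9 (mod 113)
3^4 ≡ 9^2 = 81 ≡ 81 (mod 113)
3^8 ≡ 81^2 = 6561 ≡ 7 (mod 113)
3^16 ≡ 7^2 = 49 ≡ 49 (mod 113)
3^32 ≡ 49^2 = 2401 ≡ 28 (mod 113)
3^64 ≡ 28^2 = 784 ≡ 106 (mod 113)
112 = 64 + 32 + 16 in binary powers of 2.
So 3^112 ≡ 106 · 28 · 49 ≡ 1 (mod 113).
Since the result is 1, base 3 gives no evidence that 113 is composite.

1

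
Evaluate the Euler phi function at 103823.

Factor: 103823 = 47^3.
φ(103823) = 47^2·(47−1) = 101614.

101614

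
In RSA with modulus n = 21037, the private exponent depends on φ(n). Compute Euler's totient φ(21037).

20736

Factor: 21037 = 109 · 193.
φ(21037) = (109−1) · (193−1) = 108 · 192 = 20736.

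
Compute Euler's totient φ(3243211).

Factor: 3243211 = 101 · 163 · 197.
φ(3243211) = (101−1) · (163−1) · (197−1) = 100 · 162 · 196 = 3175200.

3175200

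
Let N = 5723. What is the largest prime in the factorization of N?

97

5723 = 59 · 97
97 is prime.
So 5723 = 59 · 97; the largest prime factor is 97.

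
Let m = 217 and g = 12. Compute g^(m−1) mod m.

64

12^1 ≡ 12 (mod 217)
12^2 ≡ 12^2 = 144 ≡ 144 (mod 217)
12^4 ≡ 144^2 = 20736 ≡ 121 (mod 217)
12^8 ≡ 121^2 = 14641 ≡ 102 (mod 217)
12^16 ≡ 102^2 = 10404 ≡ 205 (mod 217)
12^32 ≡ 205^2 = 42025 ≡ 144 (mod 217)
12^64 ≡ 144^2 = 20736 ≡ 121 (mod 217)
12^128 ≡ 121^2 = 14641 ≡ 102 (mod 217)
216 = 128 + 64 + 16 + 8 in binary powers of 2.
So 12^216 ≡ 102 · 121 · 205 · 102 ≡ 64 (mod 217).
Since 64 ≠ 1, base 12 is a Fermat witness: 217 is composite.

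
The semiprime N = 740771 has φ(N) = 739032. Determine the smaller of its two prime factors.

φ(n) = (p−1)(q−1) = n − (p+q) + 1, so p + q = 740771 − 739032 + 1 = 1740.
p and q are the roots of t² − 1740t + 740771 = 0.
Discriminant: 1740² − 4·740771 = 3027600 − 2963084 = 64516; √64516 = 254.
q = (1740 − 254)/2 = 743, p = (1740 + 254)/2 = 997.
Check: 743 · 997 = 740771.

743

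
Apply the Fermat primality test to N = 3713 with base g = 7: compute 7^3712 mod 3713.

2086

7^1 ≡ 7 (mod 3713)
7^2 ≡ 7^2 = 49 ≡ 49 (mod 3713)
7^4 ≡ 49^2 = 2401 ≡ 2401 (mod 3713)
7^8 ≡ 2401^2 = 5764801 ≡ 2225 (mod 3713)
7^16 ≡ 2225^2 = 4950625 ≡ 1196 (mod 3713)
7^32 ≡ 1196^2 = 1430416 ≡ 911 (mod 3713)
7^64 ≡ 911^2 = 829921 ≡ 1922 (mod 3713)
7^128 ≡ 1922^2 = 3694084 ≡ 3362 (mod 3713)
7^256 ≡ 3362^2 = 11303044 ≡ 672 (mod 3713)
7^512 ≡ 672^2 = 451584 ≡ 2311 (mod 3713)
7^1024 ≡ 2311^2 = 5340721 ≡ 1427 (mod 3713)
7^2048 ≡ 1427^2 = 2036329 ≡ 1605 (mod 3713)
3712 = 2048 + 1024 + 512 + 128 in binary powers of 2.
So 7^3712 ≡ 1605 · 1427 · 2311 · 3362 ≡ 2086 (mod 3713).
Since 2086 ≠ 1, base 7 is a Fermat witness: 3713 is composite.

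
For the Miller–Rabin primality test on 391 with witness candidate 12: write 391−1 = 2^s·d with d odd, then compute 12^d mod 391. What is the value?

391 − 1 = 390 = 2^1 · 195, so d = 195.
12^1 ≡ 12 (mod 391)
12^2 ≡ 12^2 = 144 ≡ 144 (mod 391)
12^4 ≡ 144^2 = 20736 ≡ 13 (mod 391)
12^8 ≡ 13^2 = 169 ≡ 169 (mod 391)
12^16 ≡ 169^2 = 28561 ≡ 18 (mod 391)
12^32 ≡ 18^2 = 324 ≡ 324 (mod 391)
12^64 ≡ 324^2 = 104976 ≡ 188 (mod 391)
12^128 ≡ 188^2 = 35344 ≡ 154 (mod 391)
195 = 128 + 64 + 2 + 1 in binary powers of 2.
So 12^195 ≡ 154 · 188 · 144 · 12 ≡ 215 (mod 391).
Squaring chain: 215; never reaches −1, so base 12 is a Miller–Rabin witness that 391 is composite.

215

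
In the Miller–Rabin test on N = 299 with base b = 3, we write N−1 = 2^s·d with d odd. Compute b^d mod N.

269

299 − 1 = 298 = 2^1 · 149, so d = 149.
3^1 ≡ 3 (mod 299)
3^2 ≡ 3^2 = 9 ≡ 9 (mod 299)
3^4 ≡ 9^2 = 81 ≡ 81 (mod 299)
3^8 ≡ 81^2 = 6561 ≡ 282 (mod 299)
3^16 ≡ 282^2 = 79524 ≡ 289 (mod 299)
3^32 ≡ 289^2 = 83521 ≡ 100 (mod 299)
3^64 ≡ 100^2 = 10000 ≡ 133 (mod 299)
3^128 ≡ 133^2 = 17689 ≡ 48 (mod 299)
149 = 128 + 16 + 4 + 1 in binary powers of 2.
So 3^149 ≡ 48 · 289 · 81 · 3 ≡ 269 (mod 299).
Squaring chain: 269; never reaches −1, so base 3 is a Miller–Rabin witness that 299 is composite.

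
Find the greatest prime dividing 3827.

3827 = 43 · 89
89 is prime.
So 3827 = 43 · 89; the largest prime factor is 89.

89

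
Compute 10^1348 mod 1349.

10^1 ≡ 10 (mod 1349)
10^2 ≡ 10^2 = 100 ≡ 100 (mod 1349)
10^4 ≡ 100^2 = 10000 ≡ 557 (mod 1349)
10^8 ≡ 557^2 = 310249 ≡ 1328 (mod 1349)
10^16 ≡ 1328^2 = 1763584 ≡ 441 (mod 1349)
10^32 ≡ 441^2 = 194481 ≡ 225 (mod 1349)
10^64 ≡ 225^2 = 50625 ≡ 712 (mod 1349)
10^128 ≡ 712^2 = 506944 ≡ 1069 (mod 1349)
10^256 ≡ 1069^2 = 1142761 ≡ 158 (mod 1349)
10^512 ≡ 158^2 = 24964 ≡ 682 (mod 1349)
10^1024 ≡ 682^2 = 465124 ≡ 1068 (mod 1349)
1348 = 1024 + 256 + 64 + 4 in binary powers of 2.
So 10^1348 ≡ 1068 · 158 · 712 · 557 ≡ 80 (mod 1349).
Since 80 ≠ 1, base 10 is a Fermat witness: 1349 is composite.

80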